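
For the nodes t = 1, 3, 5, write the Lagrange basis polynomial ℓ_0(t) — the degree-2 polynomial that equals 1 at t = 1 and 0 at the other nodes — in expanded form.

ℓ_0(t) = (1/8)t^2 - t + 15/8

ℓ_0(t) = (t - 3)(t - 5) / [(-2)·(-4)]
       = (t^2 - 8t + 15) / (8)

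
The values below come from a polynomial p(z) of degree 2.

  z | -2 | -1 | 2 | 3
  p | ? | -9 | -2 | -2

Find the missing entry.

The 3 known values determine p uniquely (degree ≤ 2).
L_0(-2) = (-4)·(-5)/[(-3)·(-4)] = 5/3
L_1(-2) = (-1)·(-5)/[(3)·(-1)] = -5/3
L_2(-2) = (-1)·(-4)/[(4)·(1)] = 1
Sum: (-9)·(5/3) + (-2)·(-5/3) + (-2)·(1) = -41/3

-41/3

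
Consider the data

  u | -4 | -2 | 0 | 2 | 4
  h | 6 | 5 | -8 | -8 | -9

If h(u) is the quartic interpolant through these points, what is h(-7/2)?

19883/2048

Evaluate each Lagrange basis at u = -7/2:
L_0(-7/2) = (-3/2)·(-7/2)·(-11/2)·(-15/2)/[(-2)·(-4)·(-6)·(-8)] = 1155/2048
L_1(-7/2) = (1/2)·(-7/2)·(-11/2)·(-15/2)/[(2)·(-2)·(-4)·(-6)] = 385/512
L_2(-7/2) = (1/2)·(-3/2)·(-11/2)·(-15/2)/[(4)·(2)·(-2)·(-4)] = -495/1024
L_3(-7/2) = (1/2)·(-3/2)·(-7/2)·(-15/2)/[(6)·(4)·(2)·(-2)] = 105/512
L_4(-7/2) = (1/2)·(-3/2)·(-7/2)·(-11/2)/[(8)·(6)·(4)·(2)] = -77/2048
Sum: 6·(1155/2048) + 5·(385/512) + (-8)·(-495/1024) + (-8)·(105/512) + (-9)·(-77/2048) = 19883/2048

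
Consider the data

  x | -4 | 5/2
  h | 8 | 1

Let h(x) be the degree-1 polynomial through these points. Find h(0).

48/13

L_0(0) = (-5/2)/[(-13/2)] = 5/13
L_1(0) = (4)/[(13/2)] = 8/13
Sum: 8·(5/13) + 1·(8/13) = 48/13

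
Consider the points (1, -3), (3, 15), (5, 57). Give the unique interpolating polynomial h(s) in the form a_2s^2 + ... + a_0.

Newton's divided differences:
h[1,3] = (15 - (-3)) / (3 - 1) = 9
h[3,5] = (57 - 15) / (5 - 3) = 21
h[1,3,5] = (21 - 9) / (5 - 1) = 3
h(s) = -3 + 9·(s - 1) + 3·(s - 1)(s - 3)
Expanding: h(s) = 3s^2 - 3s - 3

h(s) = 3s^2 - 3s - 3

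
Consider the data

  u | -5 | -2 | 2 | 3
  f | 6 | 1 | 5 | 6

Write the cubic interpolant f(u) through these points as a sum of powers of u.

f(u) = -(1/21)u^3 + (1/7)u^2 + (25/21)u + 17/7

L_0(u) = (u + 2)(u - 2)(u - 3) / [-168] = -(1/168)u^3 + (1/56)u^2 + (1/42)u - 1/14
L_1(u) = (u + 5)(u - 2)(u - 3) / [60] = (1/60)u^3 - (19/60)u + 1/2
L_2(u) = (u + 5)(u + 2)(u - 3) / [-28] = -(1/28)u^3 - (1/7)u^2 + (11/28)u + 15/14
L_3(u) = (u + 5)(u + 2)(u - 2) / [40] = (1/40)u^3 + (1/8)u^2 - (1/10)u - 1/2
f(u) = 6·L_0 + 1·L_1 + 5·L_2 + 6·L_3
  6·L_0(u) = -(1/28)u^3 + (3/28)u^2 + (1/7)u - 3/7
  1·L_1(u) = (1/60)u^3 - (19/60)u + 1/2
  5·L_2(u) = -(5/28)u^3 - (5/7)u^2 + (55/28)u + 75/14
  6·L_3(u) = (3/20)u^3 + (3/4)u^2 - (3/5)u - 3
Adding term by term: -(1/21)u^3 + (1/7)u^2 + (25/21)u + 17/7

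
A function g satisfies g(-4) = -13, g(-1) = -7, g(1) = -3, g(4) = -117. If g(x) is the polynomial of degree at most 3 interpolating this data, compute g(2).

-19

L_0(2) = (3)·(1)·(-2)/[(-3)·(-5)·(-8)] = 1/20
L_1(2) = (6)·(1)·(-2)/[(3)·(-2)·(-5)] = -2/5
L_2(2) = (6)·(3)·(-2)/[(5)·(2)·(-3)] = 6/5
L_3(2) = (6)·(3)·(1)/[(8)·(5)·(3)] = 3/20
Sum: (-13)·(1/20) + (-7)·(-2/5) + (-3)·(6/5) + (-117)·(3/20) = -19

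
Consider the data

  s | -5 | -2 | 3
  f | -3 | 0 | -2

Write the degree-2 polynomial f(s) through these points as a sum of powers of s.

f(s) = -(7/40)s^2 - (9/40)s + 1/4

Newton's divided differences:
f[-5,-2] = (0 - (-3)) / (-2 - (-5)) = 1
f[-2,3] = (-2 - 0) / (3 - (-2)) = -2/5
f[-5,-2,3] = (-2/5 - 1) / (3 - (-5)) = -7/40
f(s) = -3 + 1·(s + 5) + (-7/40)·(s + 5)(s + 2)
Expanding: f(s) = -(7/40)s^2 - (9/40)s + 1/4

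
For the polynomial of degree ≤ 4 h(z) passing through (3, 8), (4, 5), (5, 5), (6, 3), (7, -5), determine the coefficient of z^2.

395/24

L_0(z) = (z - 4)(z - 5)(z - 6)(z - 7) / [24] = (1/24)z^4 - (11/12)z^3 + (179/24)z^2 - (319/12)z + 35
L_1(z) = (z - 3)(z - 5)(z - 6)(z - 7) / [-6] = -(1/6)z^4 + (7/2)z^3 - (161/6)z^2 + (177/2)z - 105
L_2(z) = (z - 3)(z - 4)(z - 6)(z - 7) / [4] = (1/4)z^4 - 5z^3 + (145/4)z^2 - (225/2)z + 126
L_3(z) = (z - 3)(z - 4)(z - 5)(z - 7) / [-6] = -(1/6)z^4 + (19/6)z^3 - (131/6)z^2 + (389/6)z - 70
L_4(z) = (z - 3)(z - 4)(z - 5)(z - 6) / [24] = (1/24)z^4 - (3/4)z^3 + (119/24)z^2 - (57/4)z + 15
h(z) = 8·L_0 + 5·L_1 + 5·L_2 + 3·L_3 + (-5)·L_4
Only the coefficient of z^2 is needed; take it from each L_i and combine:
8·(179/24) + 5·(-161/6) + 5·(145/4) + 3·(-131/6) + (-5)·(119/24) = 395/24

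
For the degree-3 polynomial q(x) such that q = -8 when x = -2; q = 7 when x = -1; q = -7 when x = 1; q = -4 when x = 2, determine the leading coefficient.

8/3

The leading coefficient equals the top divided difference q[-2,-1,1,2].
q[-2,-1] = (7 - (-8)) / (-1 - (-2)) = 15
q[-1,1] = (-7 - 7) / (1 - (-1)) = -7
q[1,2] = (-4 - (-7)) / (2 - 1) = 3
q[-2,-1,1] = (-7 - 15) / (1 - (-2)) = -22/3
q[-1,1,2] = (3 - (-7)) / (2 - (-1)) = 10/3
q[-2,-1,1,2] = (10/3 - (-22/3)) / (2 - (-2)) = 8/3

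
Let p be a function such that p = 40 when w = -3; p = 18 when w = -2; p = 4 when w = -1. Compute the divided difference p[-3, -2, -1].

p[-3,-2] = (18 - 40) / (-2 - (-3)) = -22
p[-2,-1] = (4 - 18) / (-1 - (-2)) = -14
p[-3,-2,-1] = (-14 - (-22)) / (-1 - (-3)) = 4

4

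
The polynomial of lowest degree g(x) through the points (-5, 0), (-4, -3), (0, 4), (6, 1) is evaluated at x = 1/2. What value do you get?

Using Newton's divided-difference form:
g[-5,-4] = (-3 - 0) / (-4 - (-5)) = -3
g[-4,0] = (4 - (-3)) / (0 - (-4)) = 7/4
g[0,6] = (1 - 4) / (6 - 0) = -1/2
g[-5,-4,0] = (7/4 - (-3)) / (0 - (-5)) = 19/20
g[-4,0,6] = (-1/2 - 7/4) / (6 - (-4)) = -9/40
g[-5,-4,0,6] = (-9/40 - 19/20) / (6 - (-5)) = -47/440
g(1/2) = 0 + (-3)·(11/2) + (19/20)·(11/2)·(9/2) + (-47/440)·(11/2)·(9/2)·(1/2) = 1821/320

1821/320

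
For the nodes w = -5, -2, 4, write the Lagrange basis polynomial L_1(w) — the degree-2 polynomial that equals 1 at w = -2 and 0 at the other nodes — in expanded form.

L_1(w) = (w + 5)(w - 4) / [(3)·(-6)]
       = (w^2 + w - 20) / (-18)

L_1(w) = -(1/18)w^2 - (1/18)w + 10/9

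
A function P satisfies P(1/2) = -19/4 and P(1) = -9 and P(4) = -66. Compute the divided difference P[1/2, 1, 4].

P[1/2,1] = (-9 - (-19/4)) / (1 - 1/2) = -17/2
P[1,4] = (-66 - (-9)) / (4 - 1) = -19
P[1/2,1,4] = (-19 - (-17/2)) / (4 - 1/2) = -3

-3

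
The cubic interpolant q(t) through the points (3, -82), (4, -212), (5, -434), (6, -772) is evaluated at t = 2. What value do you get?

L_0(2) = (-2)·(-3)·(-4)/[(-1)·(-2)·(-3)] = 4
L_1(2) = (-1)·(-3)·(-4)/[(1)·(-1)·(-2)] = -6
L_2(2) = (-1)·(-2)·(-4)/[(2)·(1)·(-1)] = 4
L_3(2) = (-1)·(-2)·(-3)/[(3)·(2)·(1)] = -1
Sum: (-82)·(4) + (-212)·(-6) + (-434)·(4) + (-772)·(-1) = -20

-20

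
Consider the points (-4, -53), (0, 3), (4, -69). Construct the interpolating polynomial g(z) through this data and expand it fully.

L_0(z) = z(z - 4) / [32] = (1/32)z^2 - (1/8)z
L_1(z) = (z + 4)(z - 4) / [-16] = -(1/16)z^2 + 1
L_2(z) = (z + 4)z / [32] = (1/32)z^2 + (1/8)z
g(z) = (-53)·L_0 + 3·L_1 + (-69)·L_2
  (-53)·L_0(z) = -(53/32)z^2 + (53/8)z
  3·L_1(z) = -(3/16)z^2 + 3
  (-69)·L_2(z) = -(69/32)z^2 - (69/8)z
Adding term by term: -4z^2 - 2z + 3

g(z) = -4z^2 - 2z + 3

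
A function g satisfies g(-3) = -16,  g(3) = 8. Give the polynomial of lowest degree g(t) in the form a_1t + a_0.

g(t) = 4t - 4

Build the Lagrange basis polynomials:
L_0(t) = (t - 3) / [-6] = -(1/6)t + 1/2
L_1(t) = (t + 3) / [6] = (1/6)t + 1/2
g(t) = (-16)·L_0 + 8·L_1
  (-16)·L_0(t) = (8/3)t - 8
  8·L_1(t) = (4/3)t + 4
Adding term by term: 4t - 4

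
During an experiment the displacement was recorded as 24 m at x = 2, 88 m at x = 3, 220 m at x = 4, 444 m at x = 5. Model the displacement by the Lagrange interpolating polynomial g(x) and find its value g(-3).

-116

L_0(-3) = (-6)·(-7)·(-8)/[(-1)·(-2)·(-3)] = 56
L_1(-3) = (-5)·(-7)·(-8)/[(1)·(-1)·(-2)] = -140
L_2(-3) = (-5)·(-6)·(-8)/[(2)·(1)·(-1)] = 120
L_3(-3) = (-5)·(-6)·(-7)/[(3)·(2)·(1)] = -35
Sum: 24·(56) + 88·(-140) + 220·(120) + 444·(-35) = -116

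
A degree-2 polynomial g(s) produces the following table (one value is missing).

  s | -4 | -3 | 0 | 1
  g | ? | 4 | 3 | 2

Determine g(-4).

The 3 known values determine g uniquely (degree ≤ 2).
L_0(-4) = (-4)·(-5)/[(-3)·(-4)] = 5/3
L_1(-4) = (-1)·(-5)/[(3)·(-1)] = -5/3
L_2(-4) = (-1)·(-4)/[(4)·(1)] = 1
Sum: 4·(5/3) + 3·(-5/3) + 2·(1) = 11/3

11/3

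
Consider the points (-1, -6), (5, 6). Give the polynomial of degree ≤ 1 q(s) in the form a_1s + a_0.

Build the Lagrange basis polynomials:
L_0(s) = (s - 5) / [-6] = -(1/6)s + 5/6
L_1(s) = (s + 1) / [6] = (1/6)s + 1/6
q(s) = (-6)·L_0 + 6·L_1
  (-6)·L_0(s) = s - 5
  6·L_1(s) = s + 1
Adding term by term: 2s - 4

q(s) = 2s - 4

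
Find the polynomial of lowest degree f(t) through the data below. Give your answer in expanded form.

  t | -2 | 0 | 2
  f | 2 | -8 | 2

L_0(t) = t(t - 2) / [8] = (1/8)t^2 - (1/4)t
L_1(t) = (t + 2)(t - 2) / [-4] = -(1/4)t^2 + 1
L_2(t) = (t + 2)t / [8] = (1/8)t^2 + (1/4)t
f(t) = 2·L_0 + (-8)·L_1 + 2·L_2
  2·L_0(t) = (1/4)t^2 - (1/2)t
  (-8)·L_1(t) = 2t^2 - 8
  2·L_2(t) = (1/4)t^2 + (1/2)t
Adding term by term: (5/2)t^2 - 8

f(t) = (5/2)t^2 - 8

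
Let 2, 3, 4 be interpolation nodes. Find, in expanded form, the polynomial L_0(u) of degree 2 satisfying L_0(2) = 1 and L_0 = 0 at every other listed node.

L_0(u) = (u - 3)(u - 4) / [(-1)·(-2)]
       = (u^2 - 7u + 12) / (2)

L_0(u) = (1/2)u^2 - (7/2)u + 6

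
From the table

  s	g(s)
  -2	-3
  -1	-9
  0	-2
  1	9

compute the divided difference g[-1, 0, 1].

g[-1,0] = (-2 - (-9)) / (0 - (-1)) = 7
g[0,1] = (9 - (-2)) / (1 - 0) = 11
g[-1,0,1] = (11 - 7) / (1 - (-1)) = 2

2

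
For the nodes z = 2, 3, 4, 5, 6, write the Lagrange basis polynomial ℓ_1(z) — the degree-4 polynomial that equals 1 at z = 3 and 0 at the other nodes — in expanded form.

ℓ_1(z) = -(1/6)z^4 + (17/6)z^3 - (52/3)z^2 + (134/3)z - 40

ℓ_1(z) = (z - 2)(z - 4)(z - 5)(z - 6) / [(1)·(-1)·(-2)·(-3)]
       = (z^4 - 17z^3 + 104z^2 - 268z + 240) / (-6)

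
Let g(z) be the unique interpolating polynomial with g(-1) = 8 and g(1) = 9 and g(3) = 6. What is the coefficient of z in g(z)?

Build the Lagrange basis polynomials:
L_0(z) = (z - 1)(z - 3) / [8] = (1/8)z^2 - (1/2)z + 3/8
L_1(z) = (z + 1)(z - 3) / [-4] = -(1/4)z^2 + (1/2)z + 3/4
L_2(z) = (z + 1)(z - 1) / [8] = (1/8)z^2 - 1/8
g(z) = 8·L_0 + 9·L_1 + 6·L_2
Only the coefficient of z is needed; take it from each L_i and combine:
8·(-1/2) + 9·(1/2) + 6·(0) = 1/2

1/2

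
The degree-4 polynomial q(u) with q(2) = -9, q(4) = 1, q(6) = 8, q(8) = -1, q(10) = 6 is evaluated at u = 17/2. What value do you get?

-6121/2048

Evaluate each Lagrange basis at u = 17/2:
L_0(17/2) = (9/2)·(5/2)·(1/2)·(-3/2)/[(-2)·(-4)·(-6)·(-8)] = -45/2048
L_1(17/2) = (13/2)·(5/2)·(1/2)·(-3/2)/[(2)·(-2)·(-4)·(-6)] = 65/512
L_2(17/2) = (13/2)·(9/2)·(1/2)·(-3/2)/[(4)·(2)·(-2)·(-4)] = -351/1024
L_3(17/2) = (13/2)·(9/2)·(5/2)·(-3/2)/[(6)·(4)·(2)·(-2)] = 585/512
L_4(17/2) = (13/2)·(9/2)·(5/2)·(1/2)/[(8)·(6)·(4)·(2)] = 195/2048
Sum: (-9)·(-45/2048) + 1·(65/512) + 8·(-351/1024) + (-1)·(585/512) + 6·(195/2048) = -6121/2048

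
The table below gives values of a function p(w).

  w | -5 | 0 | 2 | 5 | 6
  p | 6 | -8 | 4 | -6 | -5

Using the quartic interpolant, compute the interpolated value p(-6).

Evaluate each Lagrange basis at w = -6:
L_0(-6) = (-6)·(-8)·(-11)·(-12)/[(-5)·(-7)·(-10)·(-11)] = 288/175
L_1(-6) = (-1)·(-8)·(-11)·(-12)/[(5)·(-2)·(-5)·(-6)] = -88/25
L_2(-6) = (-1)·(-6)·(-11)·(-12)/[(7)·(2)·(-3)·(-4)] = 33/7
L_3(-6) = (-1)·(-6)·(-8)·(-12)/[(10)·(5)·(3)·(-1)] = -96/25
L_4(-6) = (-1)·(-6)·(-8)·(-11)/[(11)·(6)·(4)·(1)] = 2
Sum: 6·(288/175) + (-8)·(-88/25) + 4·(33/7) + (-6)·(-96/25) + (-5)·(2) = 12238/175

12238/175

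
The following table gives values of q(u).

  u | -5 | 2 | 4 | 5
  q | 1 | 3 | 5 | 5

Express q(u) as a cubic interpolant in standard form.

Newton's divided differences:
q[-5,2] = (3 - 1) / (2 - (-5)) = 2/7
q[2,4] = (5 - 3) / (4 - 2) = 1
q[4,5] = (5 - 5) / (5 - 4) = 0
q[-5,2,4] = (1 - 2/7) / (4 - (-5)) = 5/63
q[2,4,5] = (0 - 1) / (5 - 2) = -1/3
q[-5,2,4,5] = (-1/3 - 5/63) / (5 - (-5)) = -13/315
q(u) = 1 + (2/7)·(u + 5) + (5/63)·(u + 5)(u - 2) + (-13/315)·(u + 5)(u - 2)(u - 4)
Expanding: q(u) = -(13/315)u^3 + (38/315)u^2 + (451/315)u - 1/63

q(u) = -(13/315)u^3 + (38/315)u^2 + (451/315)u - 1/63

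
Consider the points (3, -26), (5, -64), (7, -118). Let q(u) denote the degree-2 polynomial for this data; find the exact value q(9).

Using Newton's divided-difference form:
q[3,5] = (-64 - (-26)) / (5 - 3) = -19
q[5,7] = (-118 - (-64)) / (7 - 5) = -27
q[3,5,7] = (-27 - (-19)) / (7 - 3) = -2
q(9) = -26 + (-19)·(6) + (-2)·(6)·(4) = -188

-188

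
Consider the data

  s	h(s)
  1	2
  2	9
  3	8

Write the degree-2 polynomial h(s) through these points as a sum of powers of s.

L_0(s) = (s - 2)(s - 3) / [2] = (1/2)s^2 - (5/2)s + 3
L_1(s) = (s - 1)(s - 3) / [-1] = -s^2 + 4s - 3
L_2(s) = (s - 1)(s - 2) / [2] = (1/2)s^2 - (3/2)s + 1
h(s) = 2·L_0 + 9·L_1 + 8·L_2
  2·L_0(s) = s^2 - 5s + 6
  9·L_1(s) = -9s^2 + 36s - 27
  8·L_2(s) = 4s^2 - 12s + 8
Adding term by term: -4s^2 + 19s - 13

h(s) = -4s^2 + 19s - 13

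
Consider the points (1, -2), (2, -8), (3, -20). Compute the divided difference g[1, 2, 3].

g[1,2] = (-8 - (-2)) / (2 - 1) = -6
g[2,3] = (-20 - (-8)) / (3 - 2) = -12
g[1,2,3] = (-12 - (-6)) / (3 - 1) = -3

-3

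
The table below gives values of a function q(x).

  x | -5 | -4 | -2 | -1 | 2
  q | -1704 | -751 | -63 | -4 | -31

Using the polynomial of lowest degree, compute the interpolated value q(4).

-399

Evaluate each Lagrange basis at x = 4:
L_0(4) = (8)·(6)·(5)·(2)/[(-1)·(-3)·(-4)·(-7)] = 40/7
L_1(4) = (9)·(6)·(5)·(2)/[(1)·(-2)·(-3)·(-6)] = -15
L_2(4) = (9)·(8)·(5)·(2)/[(3)·(2)·(-1)·(-4)] = 30
L_3(4) = (9)·(8)·(6)·(2)/[(4)·(3)·(1)·(-3)] = -24
L_4(4) = (9)·(8)·(6)·(5)/[(7)·(6)·(4)·(3)] = 30/7
Sum: (-1704)·(40/7) + (-751)·(-15) + (-63)·(30) + (-4)·(-24) + (-31)·(30/7) = -399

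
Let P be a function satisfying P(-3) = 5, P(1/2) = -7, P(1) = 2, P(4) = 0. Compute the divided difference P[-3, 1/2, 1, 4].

P[-3,1/2] = (-7 - 5) / (1/2 - (-3)) = -24/7
P[1/2,1] = (2 - (-7)) / (1 - 1/2) = 18
P[1,4] = (0 - 2) / (4 - 1) = -2/3
P[-3,1/2,1] = (18 - (-24/7)) / (1 - (-3)) = 75/14
P[1/2,1,4] = (-2/3 - 18) / (4 - 1/2) = -16/3
P[-3,1/2,1,4] = (-16/3 - 75/14) / (4 - (-3)) = -449/294

-449/294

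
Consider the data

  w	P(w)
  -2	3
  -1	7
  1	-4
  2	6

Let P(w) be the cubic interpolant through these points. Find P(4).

239/2

Using Newton's divided-difference form:
P[-2,-1] = (7 - 3) / (-1 - (-2)) = 4
P[-1,1] = (-4 - 7) / (1 - (-1)) = -11/2
P[1,2] = (6 - (-4)) / (2 - 1) = 10
P[-2,-1,1] = (-11/2 - 4) / (1 - (-2)) = -19/6
P[-1,1,2] = (10 - (-11/2)) / (2 - (-1)) = 31/6
P[-2,-1,1,2] = (31/6 - (-19/6)) / (2 - (-2)) = 25/12
P(4) = 3 + 4·(6) + (-19/6)·(6)·(5) + (25/12)·(6)·(5)·(3) = 239/2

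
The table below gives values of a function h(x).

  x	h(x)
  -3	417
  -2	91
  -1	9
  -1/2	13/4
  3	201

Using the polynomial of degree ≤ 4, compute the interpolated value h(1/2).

9/4

Evaluate each Lagrange basis at x = 1/2:
L_0(1/2) = (5/2)·(3/2)·(1)·(-5/2)/[(-1)·(-2)·(-5/2)·(-6)] = -5/16
L_1(1/2) = (7/2)·(3/2)·(1)·(-5/2)/[(1)·(-1)·(-3/2)·(-5)] = 7/4
L_2(1/2) = (7/2)·(5/2)·(1)·(-5/2)/[(2)·(1)·(-1/2)·(-4)] = -175/32
L_3(1/2) = (7/2)·(5/2)·(3/2)·(-5/2)/[(5/2)·(3/2)·(1/2)·(-7/2)] = 5
L_4(1/2) = (7/2)·(5/2)·(3/2)·(1)/[(6)·(5)·(4)·(7/2)] = 1/32
Sum: 417·(-5/16) + 91·(7/4) + 9·(-175/32) + 13/4·(5) + 201·(1/32) = 9/4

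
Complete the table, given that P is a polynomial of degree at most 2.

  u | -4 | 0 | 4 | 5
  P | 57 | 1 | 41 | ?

66

The 3 known values determine P uniquely (degree ≤ 2).
L_0(5) = (5)·(1)/[(-4)·(-8)] = 5/32
L_1(5) = (9)·(1)/[(4)·(-4)] = -9/16
L_2(5) = (9)·(5)/[(8)·(4)] = 45/32
Sum: 57·(5/32) + 1·(-9/16) + 41·(45/32) = 66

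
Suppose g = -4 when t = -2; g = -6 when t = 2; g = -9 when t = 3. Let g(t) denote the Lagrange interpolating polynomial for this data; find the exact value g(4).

L_0(4) = (2)·(1)/[(-4)·(-5)] = 1/10
L_1(4) = (6)·(1)/[(4)·(-1)] = -3/2
L_2(4) = (6)·(2)/[(5)·(1)] = 12/5
Sum: (-4)·(1/10) + (-6)·(-3/2) + (-9)·(12/5) = -13

-13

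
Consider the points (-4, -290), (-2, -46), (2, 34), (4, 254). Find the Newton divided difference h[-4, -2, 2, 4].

h[-4,-2] = (-46 - (-290)) / (-2 - (-4)) = 122
h[-2,2] = (34 - (-46)) / (2 - (-2)) = 20
h[2,4] = (254 - 34) / (4 - 2) = 110
h[-4,-2,2] = (20 - 122) / (2 - (-4)) = -17
h[-2,2,4] = (110 - 20) / (4 - (-2)) = 15
h[-4,-2,2,4] = (15 - (-17)) / (4 - (-4)) = 4

4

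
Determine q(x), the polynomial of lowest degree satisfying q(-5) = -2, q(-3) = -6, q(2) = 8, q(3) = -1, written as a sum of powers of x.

q(x) = -(557/1680)x^3 - (73/56)x^2 + (6413/1680)x + 461/56

Build the Lagrange basis polynomials:
L_0(x) = (x + 3)(x - 2)(x - 3) / [-112] = -(1/112)x^3 + (1/56)x^2 + (9/112)x - 9/56
L_1(x) = (x + 5)(x - 2)(x - 3) / [60] = (1/60)x^3 - (19/60)x + 1/2
L_2(x) = (x + 5)(x + 3)(x - 3) / [-35] = -(1/35)x^3 - (1/7)x^2 + (9/35)x + 9/7
L_3(x) = (x + 5)(x + 3)(x - 2) / [48] = (1/48)x^3 + (1/8)x^2 - (1/48)x - 5/8
q(x) = (-2)·L_0 + (-6)·L_1 + 8·L_2 + (-1)·L_3
  (-2)·L_0(x) = (1/56)x^3 - (1/28)x^2 - (9/56)x + 9/28
  (-6)·L_1(x) = -(1/10)x^3 + (19/10)x - 3
  8·L_2(x) = -(8/35)x^3 - (8/7)x^2 + (72/35)x + 72/7
  (-1)·L_3(x) = -(1/48)x^3 - (1/8)x^2 + (1/48)x + 5/8
Adding term by term: -(557/1680)x^3 - (73/56)x^2 + (6413/1680)x + 461/56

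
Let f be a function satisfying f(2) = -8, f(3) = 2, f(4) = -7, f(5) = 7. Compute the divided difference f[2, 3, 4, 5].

7

f[2,3] = (2 - (-8)) / (3 - 2) = 10
f[3,4] = (-7 - 2) / (4 - 3) = -9
f[4,5] = (7 - (-7)) / (5 - 4) = 14
f[2,3,4] = (-9 - 10) / (4 - 2) = -19/2
f[3,4,5] = (14 - (-9)) / (5 - 3) = 23/2
f[2,3,4,5] = (23/2 - (-19/2)) / (5 - 2) = 7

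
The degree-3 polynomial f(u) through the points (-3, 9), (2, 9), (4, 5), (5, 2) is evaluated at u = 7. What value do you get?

Evaluate each Lagrange basis at u = 7:
L_0(7) = (5)·(3)·(2)/[(-5)·(-7)·(-8)] = -3/28
L_1(7) = (10)·(3)·(2)/[(5)·(-2)·(-3)] = 2
L_2(7) = (10)·(5)·(2)/[(7)·(2)·(-1)] = -50/7
L_3(7) = (10)·(5)·(3)/[(8)·(3)·(1)] = 25/4
Sum: 9·(-3/28) + 9·(2) + 5·(-50/7) + 2·(25/4) = -173/28

-173/28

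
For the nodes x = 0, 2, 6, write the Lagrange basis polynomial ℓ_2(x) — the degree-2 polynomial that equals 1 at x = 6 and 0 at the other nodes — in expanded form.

ℓ_2(x) = x(x - 2) / [(6)·(4)]
       = (x^2 - 2x) / (24)

ℓ_2(x) = (1/24)x^2 - (1/12)x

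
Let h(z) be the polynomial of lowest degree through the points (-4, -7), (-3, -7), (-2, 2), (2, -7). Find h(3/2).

443/64

Using Newton's divided-difference form:
h[-4,-3] = (-7 - (-7)) / (-3 - (-4)) = 0
h[-3,-2] = (2 - (-7)) / (-2 - (-3)) = 9
h[-2,2] = (-7 - 2) / (2 - (-2)) = -9/4
h[-4,-3,-2] = (9 - 0) / (-2 - (-4)) = 9/2
h[-3,-2,2] = (-9/4 - 9) / (2 - (-3)) = -9/4
h[-4,-3,-2,2] = (-9/4 - 9/2) / (2 - (-4)) = -9/8
h(3/2) = -7 + 0·(11/2) + (9/2)·(11/2)·(9/2) + (-9/8)·(11/2)·(9/2)·(7/2) = 443/64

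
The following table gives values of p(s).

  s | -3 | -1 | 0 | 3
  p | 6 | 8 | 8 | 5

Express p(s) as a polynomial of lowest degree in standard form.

p(s) = (1/72)s^3 - (5/18)s^2 - (7/24)s + 8

Newton's divided differences:
p[-3,-1] = (8 - 6) / (-1 - (-3)) = 1
p[-1,0] = (8 - 8) / (0 - (-1)) = 0
p[0,3] = (5 - 8) / (3 - 0) = -1
p[-3,-1,0] = (0 - 1) / (0 - (-3)) = -1/3
p[-1,0,3] = (-1 - 0) / (3 - (-1)) = -1/4
p[-3,-1,0,3] = (-1/4 - (-1/3)) / (3 - (-3)) = 1/72
p(s) = 6 + 1·(s + 3) + (-1/3)·(s + 3)(s + 1) + (1/72)·(s + 3)(s + 1)s
Expanding: p(s) = (1/72)s^3 - (5/18)s^2 - (7/24)s + 8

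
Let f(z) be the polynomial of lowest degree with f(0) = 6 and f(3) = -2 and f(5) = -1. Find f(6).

Evaluate each Lagrange basis at z = 6:
L_0(6) = (3)·(1)/[(-3)·(-5)] = 1/5
L_1(6) = (6)·(1)/[(3)·(-2)] = -1
L_2(6) = (6)·(3)/[(5)·(2)] = 9/5
Sum: 6·(1/5) + (-2)·(-1) + (-1)·(9/5) = 7/5

7/5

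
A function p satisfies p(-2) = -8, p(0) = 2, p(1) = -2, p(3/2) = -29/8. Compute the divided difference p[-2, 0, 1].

-3

p[-2,0] = (2 - (-8)) / (0 - (-2)) = 5
p[0,1] = (-2 - 2) / (1 - 0) = -4
p[-2,0,1] = (-4 - 5) / (1 - (-2)) = -3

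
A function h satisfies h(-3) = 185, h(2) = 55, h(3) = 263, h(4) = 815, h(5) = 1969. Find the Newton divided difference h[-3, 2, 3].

39

h[-3,2] = (55 - 185) / (2 - (-3)) = -26
h[2,3] = (263 - 55) / (3 - 2) = 208
h[-3,2,3] = (208 - (-26)) / (3 - (-3)) = 39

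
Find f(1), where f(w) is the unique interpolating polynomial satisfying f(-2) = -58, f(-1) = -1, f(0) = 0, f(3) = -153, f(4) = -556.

-1

Evaluate each Lagrange basis at w = 1:
L_0(1) = (2)·(1)·(-2)·(-3)/[(-1)·(-2)·(-5)·(-6)] = 1/5
L_1(1) = (3)·(1)·(-2)·(-3)/[(1)·(-1)·(-4)·(-5)] = -9/10
L_2(1) = (3)·(2)·(-2)·(-3)/[(2)·(1)·(-3)·(-4)] = 3/2
L_3(1) = (3)·(2)·(1)·(-3)/[(5)·(4)·(3)·(-1)] = 3/10
L_4(1) = (3)·(2)·(1)·(-2)/[(6)·(5)·(4)·(1)] = -1/10
Sum: (-58)·(1/5) + (-1)·(-9/10) + 0 + (-153)·(3/10) + (-556)·(-1/10) = -1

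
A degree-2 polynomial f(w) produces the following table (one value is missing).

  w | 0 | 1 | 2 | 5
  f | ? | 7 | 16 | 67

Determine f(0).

2

The 3 known values determine f uniquely (degree ≤ 2).
L_0(0) = (-2)·(-5)/[(-1)·(-4)] = 5/2
L_1(0) = (-1)·(-5)/[(1)·(-3)] = -5/3
L_2(0) = (-1)·(-2)/[(4)·(3)] = 1/6
Sum: 7·(5/2) + 16·(-5/3) + 67·(1/6) = 2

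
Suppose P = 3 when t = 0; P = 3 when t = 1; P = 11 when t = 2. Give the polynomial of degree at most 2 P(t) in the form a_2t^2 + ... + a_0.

P(t) = 4t^2 - 4t + 3

Build the Lagrange basis polynomials:
L_0(t) = (t - 1)(t - 2) / [2] = (1/2)t^2 - (3/2)t + 1
L_1(t) = t(t - 2) / [-1] = -t^2 + 2t
L_2(t) = t(t - 1) / [2] = (1/2)t^2 - (1/2)t
P(t) = 3·L_0 + 3·L_1 + 11·L_2
  3·L_0(t) = (3/2)t^2 - (9/2)t + 3
  3·L_1(t) = -3t^2 + 6t
  11·L_2(t) = (11/2)t^2 - (11/2)t
Adding term by term: 4t^2 - 4t + 3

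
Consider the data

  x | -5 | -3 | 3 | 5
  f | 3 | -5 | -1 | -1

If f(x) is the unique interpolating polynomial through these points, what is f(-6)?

L_0(-6) = (-3)·(-9)·(-11)/[(-2)·(-8)·(-10)] = 297/160
L_1(-6) = (-1)·(-9)·(-11)/[(2)·(-6)·(-8)] = -33/32
L_2(-6) = (-1)·(-3)·(-11)/[(8)·(6)·(-2)] = 11/32
L_3(-6) = (-1)·(-3)·(-9)/[(10)·(8)·(2)] = -27/160
Sum: 3·(297/160) + (-5)·(-33/32) + (-1)·(11/32) + (-1)·(-27/160) = 211/20

211/20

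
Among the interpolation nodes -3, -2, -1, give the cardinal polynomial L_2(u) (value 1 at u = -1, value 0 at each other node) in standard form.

L_2(u) = (1/2)u^2 + (5/2)u + 3

L_2(u) = (u + 3)(u + 2) / [(2)·(1)]
       = (u^2 + 5u + 6) / (2)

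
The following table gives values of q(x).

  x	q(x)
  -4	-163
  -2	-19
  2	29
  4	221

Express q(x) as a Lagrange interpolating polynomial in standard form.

q(x) = 3x^3 + 2x^2 - 3

Build the Lagrange basis polynomials:
L_0(x) = (x + 2)(x - 2)(x - 4) / [-96] = -(1/96)x^3 + (1/24)x^2 + (1/24)x - 1/6
L_1(x) = (x + 4)(x - 2)(x - 4) / [48] = (1/48)x^3 - (1/24)x^2 - (1/3)x + 2/3
L_2(x) = (x + 4)(x + 2)(x - 4) / [-48] = -(1/48)x^3 - (1/24)x^2 + (1/3)x + 2/3
L_3(x) = (x + 4)(x + 2)(x - 2) / [96] = (1/96)x^3 + (1/24)x^2 - (1/24)x - 1/6
q(x) = (-163)·L_0 + (-19)·L_1 + 29·L_2 + 221·L_3
  (-163)·L_0(x) = (163/96)x^3 - (163/24)x^2 - (163/24)x + 163/6
  (-19)·L_1(x) = -(19/48)x^3 + (19/24)x^2 + (19/3)x - 38/3
  29·L_2(x) = -(29/48)x^3 - (29/24)x^2 + (29/3)x + 58/3
  221·L_3(x) = (221/96)x^3 + (221/24)x^2 - (221/24)x - 221/6
Adding term by term: 3x^3 + 2x^2 - 3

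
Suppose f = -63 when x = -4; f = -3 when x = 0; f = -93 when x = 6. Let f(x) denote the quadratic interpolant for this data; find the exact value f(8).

Using Newton's divided-difference form:
f[-4,0] = (-3 - (-63)) / (0 - (-4)) = 15
f[0,6] = (-93 - (-3)) / (6 - 0) = -15
f[-4,0,6] = (-15 - 15) / (6 - (-4)) = -3
f(8) = -63 + 15·(12) + (-3)·(12)·(8) = -171

-171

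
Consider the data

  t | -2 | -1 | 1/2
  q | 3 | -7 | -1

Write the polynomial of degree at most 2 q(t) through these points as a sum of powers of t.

q(t) = (28/5)t^2 + (34/5)t - 29/5

L_0(t) = (t + 1)(t - 1/2) / [5/2] = (2/5)t^2 + (1/5)t - 1/5
L_1(t) = (t + 2)(t - 1/2) / [-3/2] = -(2/3)t^2 - t + 2/3
L_2(t) = (t + 2)(t + 1) / [15/4] = (4/15)t^2 + (4/5)t + 8/15
q(t) = 3·L_0 + (-7)·L_1 + (-1)·L_2
  3·L_0(t) = (6/5)t^2 + (3/5)t - 3/5
  (-7)·L_1(t) = (14/3)t^2 + 7t - 14/3
  (-1)·L_2(t) = -(4/15)t^2 - (4/5)t - 8/15
Adding term by term: (28/5)t^2 + (34/5)t - 29/5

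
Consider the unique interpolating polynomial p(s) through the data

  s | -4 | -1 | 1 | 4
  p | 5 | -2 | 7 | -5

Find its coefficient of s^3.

The leading coefficient equals the top divided difference p[-4,-1,1,4].
p[-4,-1] = (-2 - 5) / (-1 - (-4)) = -7/3
p[-1,1] = (7 - (-2)) / (1 - (-1)) = 9/2
p[1,4] = (-5 - 7) / (4 - 1) = -4
p[-4,-1,1] = (9/2 - (-7/3)) / (1 - (-4)) = 41/30
p[-1,1,4] = (-4 - 9/2) / (4 - (-1)) = -17/10
p[-4,-1,1,4] = (-17/10 - 41/30) / (4 - (-4)) = -23/60

-23/60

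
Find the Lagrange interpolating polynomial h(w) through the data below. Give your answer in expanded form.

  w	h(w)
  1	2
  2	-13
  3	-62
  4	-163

L_0(w) = (w - 2)(w - 3)(w - 4) / [-6] = -(1/6)w^3 + (3/2)w^2 - (13/3)w + 4
L_1(w) = (w - 1)(w - 3)(w - 4) / [2] = (1/2)w^3 - 4w^2 + (19/2)w - 6
L_2(w) = (w - 1)(w - 2)(w - 4) / [-2] = -(1/2)w^3 + (7/2)w^2 - 7w + 4
L_3(w) = (w - 1)(w - 2)(w - 3) / [6] = (1/6)w^3 - w^2 + (11/6)w - 1
h(w) = 2·L_0 + (-13)·L_1 + (-62)·L_2 + (-163)·L_3
  2·L_0(w) = -(1/3)w^3 + 3w^2 - (26/3)w + 8
  (-13)·L_1(w) = -(13/2)w^3 + 52w^2 - (247/2)w + 78
  (-62)·L_2(w) = 31w^3 - 217w^2 + 434w - 248
  (-163)·L_3(w) = -(163/6)w^3 + 163w^2 - (1793/6)w + 163
Adding term by term: -3w^3 + w^2 + 3w + 1

h(w) = -3w^3 + w^2 + 3w + 1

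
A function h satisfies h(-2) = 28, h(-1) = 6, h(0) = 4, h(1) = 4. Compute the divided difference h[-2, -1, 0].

h[-2,-1] = (6 - 28) / (-1 - (-2)) = -22
h[-1,0] = (4 - 6) / (0 - (-1)) = -2
h[-2,-1,0] = (-2 - (-22)) / (0 - (-2)) = 10

10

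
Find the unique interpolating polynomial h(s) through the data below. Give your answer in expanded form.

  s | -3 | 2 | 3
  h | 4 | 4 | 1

Build the Lagrange basis polynomials:
L_0(s) = (s - 2)(s - 3) / [30] = (1/30)s^2 - (1/6)s + 1/5
L_1(s) = (s + 3)(s - 3) / [-5] = -(1/5)s^2 + 9/5
L_2(s) = (s + 3)(s - 2) / [6] = (1/6)s^2 + (1/6)s - 1
h(s) = 4·L_0 + 4·L_1 + 1·L_2
  4·L_0(s) = (2/15)s^2 - (2/3)s + 4/5
  4·L_1(s) = -(4/5)s^2 + 36/5
  1·L_2(s) = (1/6)s^2 + (1/6)s - 1
Adding term by term: -(1/2)s^2 - (1/2)s + 7

h(s) = -(1/2)s^2 - (1/2)s + 7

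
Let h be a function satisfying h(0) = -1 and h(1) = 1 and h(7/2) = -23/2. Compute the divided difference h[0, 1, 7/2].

h[0,1] = (1 - (-1)) / (1 - 0) = 2
h[1,7/2] = (-23/2 - 1) / (7/2 - 1) = -5
h[0,1,7/2] = (-5 - 2) / (7/2 - 0) = -2

-2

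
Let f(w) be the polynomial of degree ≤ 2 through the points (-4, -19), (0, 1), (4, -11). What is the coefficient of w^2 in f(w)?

The leading coefficient equals the top divided difference f[-4,0,4].
f[-4,0] = (1 - (-19)) / (0 - (-4)) = 5
f[0,4] = (-11 - 1) / (4 - 0) = -3
f[-4,0,4] = (-3 - 5) / (4 - (-4)) = -1

-1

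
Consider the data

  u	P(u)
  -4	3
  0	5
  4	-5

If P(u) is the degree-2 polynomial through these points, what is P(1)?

Using Newton's divided-difference form:
P[-4,0] = (5 - 3) / (0 - (-4)) = 1/2
P[0,4] = (-5 - 5) / (4 - 0) = -5/2
P[-4,0,4] = (-5/2 - 1/2) / (4 - (-4)) = -3/8
P(1) = 3 + (1/2)·(5) + (-3/8)·(5)·(1) = 29/8

29/8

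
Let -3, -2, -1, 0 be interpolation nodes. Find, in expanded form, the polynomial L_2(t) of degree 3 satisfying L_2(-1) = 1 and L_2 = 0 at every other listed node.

L_2(t) = (t + 3)(t + 2)t / [(2)·(1)·(-1)]
       = (t^3 + 5t^2 + 6t) / (-2)

L_2(t) = -(1/2)t^3 - (5/2)t^2 - 3t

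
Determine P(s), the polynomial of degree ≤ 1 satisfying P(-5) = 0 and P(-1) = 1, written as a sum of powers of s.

L_0(s) = (s + 1) / [-4] = -(1/4)s - 1/4
L_1(s) = (s + 5) / [4] = (1/4)s + 5/4
P(s) = 0·L_0 + 1·L_1
  0·L_0(s) = 0
  1·L_1(s) = (1/4)s + 5/4
Adding term by term: (1/4)s + 5/4

P(s) = (1/4)s + 5/4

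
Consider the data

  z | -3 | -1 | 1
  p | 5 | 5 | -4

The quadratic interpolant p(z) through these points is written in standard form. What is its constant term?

13/8

L_0(z) = (z + 1)(z - 1) / [8] = (1/8)z^2 - 1/8
L_1(z) = (z + 3)(z - 1) / [-4] = -(1/4)z^2 - (1/2)z + 3/4
L_2(z) = (z + 3)(z + 1) / [8] = (1/8)z^2 + (1/2)z + 3/8
p(z) = 5·L_0 + 5·L_1 + (-4)·L_2
Only the constant term is needed; take it from each L_i and combine:
5·(-1/8) + 5·(3/4) + (-4)·(3/8) = 13/8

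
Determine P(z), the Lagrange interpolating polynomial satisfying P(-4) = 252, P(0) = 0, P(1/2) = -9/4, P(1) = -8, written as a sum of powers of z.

Build the Lagrange basis polynomials:
L_0(z) = z(z - 1/2)(z - 1) / [-90] = -(1/90)z^3 + (1/60)z^2 - (1/180)z
L_1(z) = (z + 4)(z - 1/2)(z - 1) / [2] = (1/2)z^3 + (5/4)z^2 - (11/4)z + 1
L_2(z) = (z + 4)z(z - 1) / [-9/8] = -(8/9)z^3 - (8/3)z^2 + (32/9)z
L_3(z) = (z + 4)z(z - 1/2) / [5/2] = (2/5)z^3 + (7/5)z^2 - (4/5)z
P(z) = 252·L_0 + 0·L_1 + (-9/4)·L_2 + (-8)·L_3
  252·L_0(z) = -(14/5)z^3 + (21/5)z^2 - (7/5)z
  0·L_1(z) = 0
  (-9/4)·L_2(z) = 2z^3 + 6z^2 - 8z
  (-8)·L_3(z) = -(16/5)z^3 - (56/5)z^2 + (32/5)z
Adding term by term: -4z^3 - z^2 - 3z

P(z) = -4z^3 - z^2 - 3z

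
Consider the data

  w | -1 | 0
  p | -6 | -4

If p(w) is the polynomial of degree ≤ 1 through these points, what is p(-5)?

L_0(-5) = (-5)/[(-1)] = 5
L_1(-5) = (-4)/[(1)] = -4
Sum: (-6)·(5) + (-4)·(-4) = -14

-14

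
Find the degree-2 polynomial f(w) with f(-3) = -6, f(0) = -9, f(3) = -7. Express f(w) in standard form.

f(w) = (5/18)w^2 - (1/6)w - 9

Newton's divided differences:
f[-3,0] = (-9 - (-6)) / (0 - (-3)) = -1
f[0,3] = (-7 - (-9)) / (3 - 0) = 2/3
f[-3,0,3] = (2/3 - (-1)) / (3 - (-3)) = 5/18
f(w) = -6 + (-1)·(w + 3) + (5/18)·(w + 3)w
Expanding: f(w) = (5/18)w^2 - (1/6)w - 9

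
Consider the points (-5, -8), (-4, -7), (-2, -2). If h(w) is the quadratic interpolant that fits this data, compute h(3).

28

Evaluate each Lagrange basis at w = 3:
L_0(3) = (7)·(5)/[(-1)·(-3)] = 35/3
L_1(3) = (8)·(5)/[(1)·(-2)] = -20
L_2(3) = (8)·(7)/[(3)·(2)] = 28/3
Sum: (-8)·(35/3) + (-7)·(-20) + (-2)·(28/3) = 28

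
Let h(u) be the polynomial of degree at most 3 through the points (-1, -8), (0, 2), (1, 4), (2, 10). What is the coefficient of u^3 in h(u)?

Build the Lagrange basis polynomials:
L_0(u) = u(u - 1)(u - 2) / [-6] = -(1/6)u^3 + (1/2)u^2 - (1/3)u
L_1(u) = (u + 1)(u - 1)(u - 2) / [2] = (1/2)u^3 - u^2 - (1/2)u + 1
L_2(u) = (u + 1)u(u - 2) / [-2] = -(1/2)u^3 + (1/2)u^2 + u
L_3(u) = (u + 1)u(u - 1) / [6] = (1/6)u^3 - (1/6)u
h(u) = (-8)·L_0 + 2·L_1 + 4·L_2 + 10·L_3
Only the coefficient of u^3 is needed; take it from each L_i and combine:
(-8)·(-1/6) + 2·(1/2) + 4·(-1/2) + 10·(1/6) = 2

2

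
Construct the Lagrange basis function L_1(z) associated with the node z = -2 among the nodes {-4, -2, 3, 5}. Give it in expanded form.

L_1(z) = (1/70)z^3 - (2/35)z^2 - (17/70)z + 6/7

L_1(z) = (z + 4)(z - 3)(z - 5) / [(2)·(-5)·(-7)]
       = (z^3 - 4z^2 - 17z + 60) / (70)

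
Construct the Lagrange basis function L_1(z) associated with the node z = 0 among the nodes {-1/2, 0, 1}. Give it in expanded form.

L_1(z) = (z + 1/2)(z - 1) / [(1/2)·(-1)]
       = (z^2 - (1/2)z - 1/2) / (-1/2)

L_1(z) = -2z^2 + z + 1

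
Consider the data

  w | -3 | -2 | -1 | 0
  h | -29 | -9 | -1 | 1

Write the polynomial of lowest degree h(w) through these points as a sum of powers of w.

Build the Lagrange basis polynomials:
L_0(w) = (w + 2)(w + 1)w / [-6] = -(1/6)w^3 - (1/2)w^2 - (1/3)w
L_1(w) = (w + 3)(w + 1)w / [2] = (1/2)w^3 + 2w^2 + (3/2)w
L_2(w) = (w + 3)(w + 2)w / [-2] = -(1/2)w^3 - (5/2)w^2 - 3w
L_3(w) = (w + 3)(w + 2)(w + 1) / [6] = (1/6)w^3 + w^2 + (11/6)w + 1
h(w) = (-29)·L_0 + (-9)·L_1 + (-1)·L_2 + 1·L_3
  (-29)·L_0(w) = (29/6)w^3 + (29/2)w^2 + (29/3)w
  (-9)·L_1(w) = -(9/2)w^3 - 18w^2 - (27/2)w
  (-1)·L_2(w) = (1/2)w^3 + (5/2)w^2 + 3w
  1·L_3(w) = (1/6)w^3 + w^2 + (11/6)w + 1
Adding term by term: w^3 + w + 1

h(w) = w^3 + w + 1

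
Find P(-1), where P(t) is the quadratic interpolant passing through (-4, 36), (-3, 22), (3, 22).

6

Evaluate each Lagrange basis at t = -1:
L_0(-1) = (2)·(-4)/[(-1)·(-7)] = -8/7
L_1(-1) = (3)·(-4)/[(1)·(-6)] = 2
L_2(-1) = (3)·(2)/[(7)·(6)] = 1/7
Sum: 36·(-8/7) + 22·(2) + 22·(1/7) = 6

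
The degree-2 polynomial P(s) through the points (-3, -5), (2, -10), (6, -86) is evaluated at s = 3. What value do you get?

Using Newton's divided-difference form:
P[-3,2] = (-10 - (-5)) / (2 - (-3)) = -1
P[2,6] = (-86 - (-10)) / (6 - 2) = -19
P[-3,2,6] = (-19 - (-1)) / (6 - (-3)) = -2
P(3) = -5 + (-1)·(6) + (-2)·(6)·(1) = -23

-23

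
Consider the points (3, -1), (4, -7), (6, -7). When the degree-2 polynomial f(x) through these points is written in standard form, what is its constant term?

41

L_0(x) = (x - 4)(x - 6) / [3] = (1/3)x^2 - (10/3)x + 8
L_1(x) = (x - 3)(x - 6) / [-2] = -(1/2)x^2 + (9/2)x - 9
L_2(x) = (x - 3)(x - 4) / [6] = (1/6)x^2 - (7/6)x + 2
f(x) = (-1)·L_0 + (-7)·L_1 + (-7)·L_2
Only the constant term is needed; take it from each L_i and combine:
(-1)·(8) + (-7)·(-9) + (-7)·(2) = 41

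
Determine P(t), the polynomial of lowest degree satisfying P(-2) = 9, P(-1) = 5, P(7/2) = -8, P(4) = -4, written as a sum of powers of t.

P(t) = (163/495)t^3 + (37/990)t^2 - (6131/990)t - 446/495

Newton's divided differences:
P[-2,-1] = (5 - 9) / (-1 - (-2)) = -4
P[-1,7/2] = (-8 - 5) / (7/2 - (-1)) = -26/9
P[7/2,4] = (-4 - (-8)) / (4 - 7/2) = 8
P[-2,-1,7/2] = (-26/9 - (-4)) / (7/2 - (-2)) = 20/99
P[-1,7/2,4] = (8 - (-26/9)) / (4 - (-1)) = 98/45
P[-2,-1,7/2,4] = (98/45 - 20/99) / (4 - (-2)) = 163/495
P(t) = 9 + (-4)·(t + 2) + (20/99)·(t + 2)(t + 1) + (163/495)·(t + 2)(t + 1)(t - 7/2)
Expanding: P(t) = (163/495)t^3 + (37/990)t^2 - (6131/990)t - 446/495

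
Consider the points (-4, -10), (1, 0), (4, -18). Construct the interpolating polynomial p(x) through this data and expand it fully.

p(x) = -x^2 - x + 2

Build the Lagrange basis polynomials:
L_0(x) = (x - 1)(x - 4) / [40] = (1/40)x^2 - (1/8)x + 1/10
L_1(x) = (x + 4)(x - 4) / [-15] = -(1/15)x^2 + 16/15
L_2(x) = (x + 4)(x - 1) / [24] = (1/24)x^2 + (1/8)x - 1/6
p(x) = (-10)·L_0 + 0·L_1 + (-18)·L_2
  (-10)·L_0(x) = -(1/4)x^2 + (5/4)x - 1
  0·L_1(x) = 0
  (-18)·L_2(x) = -(3/4)x^2 - (9/4)x + 3
Adding term by term: -x^2 - x + 2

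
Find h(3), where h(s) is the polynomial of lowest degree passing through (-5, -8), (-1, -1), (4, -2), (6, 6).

-182/55

L_0(3) = (4)·(-1)·(-3)/[(-4)·(-9)·(-11)] = -1/33
L_1(3) = (8)·(-1)·(-3)/[(4)·(-5)·(-7)] = 6/35
L_2(3) = (8)·(4)·(-3)/[(9)·(5)·(-2)] = 16/15
L_3(3) = (8)·(4)·(-1)/[(11)·(7)·(2)] = -16/77
Sum: (-8)·(-1/33) + (-1)·(6/35) + (-2)·(16/15) + 6·(-16/77) = -182/55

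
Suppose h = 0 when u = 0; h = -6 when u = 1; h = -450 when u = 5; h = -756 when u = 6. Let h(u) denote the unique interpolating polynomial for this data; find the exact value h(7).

-1176

Using Newton's divided-difference form:
h[0,1] = (-6 - 0) / (1 - 0) = -6
h[1,5] = (-450 - (-6)) / (5 - 1) = -111
h[5,6] = (-756 - (-450)) / (6 - 5) = -306
h[0,1,5] = (-111 - (-6)) / (5 - 0) = -21
h[1,5,6] = (-306 - (-111)) / (6 - 1) = -39
h[0,1,5,6] = (-39 - (-21)) / (6 - 0) = -3
h(7) = 0 + (-6)·(7) + (-21)·(7)·(6) + (-3)·(7)·(6)·(2) = -1176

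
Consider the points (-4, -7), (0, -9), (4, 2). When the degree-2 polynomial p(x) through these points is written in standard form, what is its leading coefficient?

L_0(x) = x(x - 4) / [32] = (1/32)x^2 - (1/8)x
L_1(x) = (x + 4)(x - 4) / [-16] = -(1/16)x^2 + 1
L_2(x) = (x + 4)x / [32] = (1/32)x^2 + (1/8)x
p(x) = (-7)·L_0 + (-9)·L_1 + 2·L_2
Only the coefficient of x^2 is needed; take it from each L_i and combine:
(-7)·(1/32) + (-9)·(-1/16) + 2·(1/32) = 13/32

13/32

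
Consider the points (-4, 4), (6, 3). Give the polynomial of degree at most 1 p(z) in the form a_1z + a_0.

Build the Lagrange basis polynomials:
L_0(z) = (z - 6) / [-10] = -(1/10)z + 3/5
L_1(z) = (z + 4) / [10] = (1/10)z + 2/5
p(z) = 4·L_0 + 3·L_1
  4·L_0(z) = -(2/5)z + 12/5
  3·L_1(z) = (3/10)z + 6/5
Adding term by term: -(1/10)z + 18/5

p(z) = -(1/10)z + 18/5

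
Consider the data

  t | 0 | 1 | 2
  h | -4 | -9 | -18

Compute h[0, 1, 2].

h[0,1] = (-9 - (-4)) / (1 - 0) = -5
h[1,2] = (-18 - (-9)) / (2 - 1) = -9
h[0,1,2] = (-9 - (-5)) / (2 - 0) = -2

-2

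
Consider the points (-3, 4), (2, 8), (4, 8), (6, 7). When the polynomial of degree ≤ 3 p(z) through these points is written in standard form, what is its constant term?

247/35

L_0(z) = (z - 2)(z - 4)(z - 6) / [-315] = -(1/315)z^3 + (4/105)z^2 - (44/315)z + 16/105
L_1(z) = (z + 3)(z - 4)(z - 6) / [40] = (1/40)z^3 - (7/40)z^2 - (3/20)z + 9/5
L_2(z) = (z + 3)(z - 2)(z - 6) / [-28] = -(1/28)z^3 + (5/28)z^2 + (3/7)z - 9/7
L_3(z) = (z + 3)(z - 2)(z - 4) / [72] = (1/72)z^3 - (1/24)z^2 - (5/36)z + 1/3
p(z) = 4·L_0 + 8·L_1 + 8·L_2 + 7·L_3
Only the constant term is needed; take it from each L_i and combine:
4·(16/105) + 8·(9/5) + 8·(-9/7) + 7·(1/3) = 247/35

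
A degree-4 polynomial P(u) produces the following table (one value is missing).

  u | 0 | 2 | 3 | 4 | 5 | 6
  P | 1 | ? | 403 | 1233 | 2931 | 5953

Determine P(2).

The 5 known values determine P uniquely (degree ≤ 4).
Evaluate each Lagrange basis at u = 2:
L_0(2) = (-1)·(-2)·(-3)·(-4)/[(-3)·(-4)·(-5)·(-6)] = 1/15
L_1(2) = (2)·(-2)·(-3)·(-4)/[(3)·(-1)·(-2)·(-3)] = 8/3
L_2(2) = (2)·(-1)·(-3)·(-4)/[(4)·(1)·(-1)·(-2)] = -3
L_3(2) = (2)·(-1)·(-2)·(-4)/[(5)·(2)·(1)·(-1)] = 8/5
L_4(2) = (2)·(-1)·(-2)·(-3)/[(6)·(3)·(2)·(1)] = -1/3
Sum: 1·(1/15) + 403·(8/3) + 1233·(-3) + 2931·(8/5) + 5953·(-1/3) = 81

81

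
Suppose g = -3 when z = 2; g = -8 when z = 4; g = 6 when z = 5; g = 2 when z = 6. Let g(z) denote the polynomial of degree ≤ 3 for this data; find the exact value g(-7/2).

Evaluate each Lagrange basis at z = -7/2:
L_0(-7/2) = (-15/2)·(-17/2)·(-19/2)/[(-2)·(-3)·(-4)] = 1615/64
L_1(-7/2) = (-11/2)·(-17/2)·(-19/2)/[(2)·(-1)·(-2)] = -3553/32
L_2(-7/2) = (-11/2)·(-15/2)·(-19/2)/[(3)·(1)·(-1)] = 1045/8
L_3(-7/2) = (-11/2)·(-15/2)·(-17/2)/[(4)·(2)·(1)] = -2805/64
Sum: (-3)·(1615/64) + (-8)·(-3553/32) + 6·(1045/8) + 2·(-2805/64) = 96553/64

96553/64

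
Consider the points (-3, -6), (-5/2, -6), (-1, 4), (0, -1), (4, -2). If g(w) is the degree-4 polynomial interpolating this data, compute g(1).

Evaluate each Lagrange basis at w = 1:
L_0(1) = (7/2)·(2)·(1)·(-3)/[(-1/2)·(-2)·(-3)·(-7)] = -1
L_1(1) = (4)·(2)·(1)·(-3)/[(1/2)·(-3/2)·(-5/2)·(-13/2)] = 128/65
L_2(1) = (4)·(7/2)·(1)·(-3)/[(2)·(3/2)·(-1)·(-5)] = -14/5
L_3(1) = (4)·(7/2)·(2)·(-3)/[(3)·(5/2)·(1)·(-4)] = 14/5
L_4(1) = (4)·(7/2)·(2)·(1)/[(7)·(13/2)·(5)·(4)] = 2/65
Sum: (-6)·(-1) + (-6)·(128/65) + 4·(-14/5) + (-1)·(14/5) + (-2)·(2/65) = -1292/65

-1292/65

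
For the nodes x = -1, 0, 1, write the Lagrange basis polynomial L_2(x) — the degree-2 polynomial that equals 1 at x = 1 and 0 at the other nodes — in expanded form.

L_2(x) = (1/2)x^2 + (1/2)x

L_2(x) = (x + 1)x / [(2)·(1)]
       = (x^2 + x) / (2)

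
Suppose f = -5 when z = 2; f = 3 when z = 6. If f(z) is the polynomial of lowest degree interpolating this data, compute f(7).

L_0(7) = (1)/[(-4)] = -1/4
L_1(7) = (5)/[(4)] = 5/4
Sum: (-5)·(-1/4) + 3·(5/4) = 5

5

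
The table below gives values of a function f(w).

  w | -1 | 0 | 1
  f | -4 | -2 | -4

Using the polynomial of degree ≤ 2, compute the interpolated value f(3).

Using Newton's divided-difference form:
f[-1,0] = (-2 - (-4)) / (0 - (-1)) = 2
f[0,1] = (-4 - (-2)) / (1 - 0) = -2
f[-1,0,1] = (-2 - 2) / (1 - (-1)) = -2
f(3) = -4 + 2·(4) + (-2)·(4)·(3) = -20

-20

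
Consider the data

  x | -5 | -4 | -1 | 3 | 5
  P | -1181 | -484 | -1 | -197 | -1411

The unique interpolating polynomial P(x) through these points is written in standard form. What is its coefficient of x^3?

L_0(x) = (x + 4)(x + 1)(x - 3)(x - 5) / [320] = (1/320)x^4 - (3/320)x^3 - (21/320)x^2 + (43/320)x + 3/16
L_1(x) = (x + 5)(x + 1)(x - 3)(x - 5) / [-189] = -(1/189)x^4 + (2/189)x^3 + (4/27)x^2 - (50/189)x - 25/63
L_2(x) = (x + 5)(x + 4)(x - 3)(x - 5) / [288] = (1/288)x^4 + (1/288)x^3 - (37/288)x^2 - (25/288)x + 25/24
L_3(x) = (x + 5)(x + 4)(x + 1)(x - 5) / [-448] = -(1/448)x^4 - (5/448)x^3 + (3/64)x^2 + (125/448)x + 25/112
L_4(x) = (x + 5)(x + 4)(x + 1)(x - 3) / [1080] = (1/1080)x^4 + (7/1080)x^3 - (1/1080)x^2 - (67/1080)x - 1/18
P(x) = (-1181)·L_0 + (-484)·L_1 + (-1)·L_2 + (-197)·L_3 + (-1411)·L_4
Only the coefficient of x^3 is needed; take it from each L_i and combine:
(-1181)·(-3/320) + (-484)·(2/189) + (-1)·(1/288) + (-197)·(-5/448) + (-1411)·(7/1080) = -1

-1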